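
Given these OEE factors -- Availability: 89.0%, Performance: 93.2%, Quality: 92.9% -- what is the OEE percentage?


Formula: OEE = Availability * Performance * Quality / 10000
A * P = 89.0% * 93.2% / 100 = 82.95%
OEE = 82.95% * 92.9% / 100 = 77.1%

77.1%


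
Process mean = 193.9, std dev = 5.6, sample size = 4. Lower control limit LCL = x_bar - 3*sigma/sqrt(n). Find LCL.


LCL = 193.9 - 3 * 5.6 / sqrt(4)

185.5


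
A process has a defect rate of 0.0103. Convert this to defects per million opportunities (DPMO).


DPMO = defect_rate * 1000000 = 0.0103 * 1000000

10300


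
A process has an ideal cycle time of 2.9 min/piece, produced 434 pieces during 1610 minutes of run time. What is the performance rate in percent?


Formula: Performance = (Ideal CT * Total Count) / Run Time * 100
Ideal output time = 2.9 * 434 = 1258.6 min
Performance = 1258.6 / 1610 * 100 = 78.2%

78.2%


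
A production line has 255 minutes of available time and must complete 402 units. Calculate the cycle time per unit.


Formula: CT = Available Time / Number of Units
CT = 255 min / 402 units
CT = 0.63 min/unit

0.63 min/unit


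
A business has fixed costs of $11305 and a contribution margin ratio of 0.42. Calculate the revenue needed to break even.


Formula: BER = Fixed Costs / Contribution Margin Ratio
BER = $11305 / 0.42
BER = $26916.67 (to the nearest cent)

$26916.67


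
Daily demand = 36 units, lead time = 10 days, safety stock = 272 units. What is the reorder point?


Formula: ROP = (Daily Demand * Lead Time) + Safety Stock
Demand during lead time = 36 * 10 = 360 units
ROP = 360 + 272 = 632 units

632 units


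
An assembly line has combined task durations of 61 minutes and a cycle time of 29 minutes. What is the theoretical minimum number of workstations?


Formula: N_min = ceil(Sum of Task Times / Cycle Time)
N_min = ceil(61 min / 29 min) = ceil(2.1034)
N_min = 3 stations

3


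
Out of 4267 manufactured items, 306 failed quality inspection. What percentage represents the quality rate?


Formula: Quality Rate = Good Pieces / Total Pieces * 100
Good pieces = 4267 - 306 = 3961
QR = 3961 / 4267 * 100 = 92.8%

92.8%


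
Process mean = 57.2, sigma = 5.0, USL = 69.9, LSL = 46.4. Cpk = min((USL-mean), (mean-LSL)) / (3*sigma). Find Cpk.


Cpu = (69.9 - 57.2) / (3 * 5.0) = 0.85
Cpl = (57.2 - 46.4) / (3 * 5.0) = 0.72
Cpk = min(0.85, 0.72) = 0.72

0.72


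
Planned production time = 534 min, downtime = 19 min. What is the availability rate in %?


Formula: Availability = (Planned Time - Downtime) / Planned Time * 100
Uptime = 534 - 19 = 515 min
Availability = 515 / 534 * 100 = 96.4%

96.4%


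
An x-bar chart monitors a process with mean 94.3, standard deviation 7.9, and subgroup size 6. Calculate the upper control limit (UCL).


UCL = 94.3 + 3 * 7.9 / sqrt(6)

103.98


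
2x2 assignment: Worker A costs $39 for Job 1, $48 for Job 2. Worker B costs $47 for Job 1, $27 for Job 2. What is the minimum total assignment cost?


Option 1: A->1 + B->2 = $39 + $27 = $66
Option 2: A->2 + B->1 = $48 + $47 = $95
Min cost = min($66, $95) = $66

$66


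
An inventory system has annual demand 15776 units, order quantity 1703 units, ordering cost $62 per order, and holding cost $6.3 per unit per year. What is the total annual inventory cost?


TC = 15776/1703 * 62 + 1703/2 * 6.3

$5938.80


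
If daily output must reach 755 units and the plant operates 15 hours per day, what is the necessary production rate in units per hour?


Formula: Production Rate = Daily Demand / Available Hours
Rate = 755 units/day / 15 hours/day
Rate = 50.3 units/hour

50.3 units/hour


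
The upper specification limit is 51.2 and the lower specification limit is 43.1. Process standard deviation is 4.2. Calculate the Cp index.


Cp = (51.2 - 43.1) / (6 * 4.2)

0.32


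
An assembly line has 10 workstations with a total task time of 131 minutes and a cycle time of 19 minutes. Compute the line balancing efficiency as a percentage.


Formula: Efficiency = Sum of Task Times / (N_stations * CT) * 100
Total station capacity = 10 stations * 19 min = 190 min
Efficiency = 131 / 190 * 100 = 68.9%

68.9%


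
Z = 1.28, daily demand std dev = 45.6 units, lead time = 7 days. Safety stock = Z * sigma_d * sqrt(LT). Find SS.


Formula: SS = z * sigma_d * sqrt(LT)
sqrt(LT) = sqrt(7) = 2.6458
SS = 1.28 * 45.6 * 2.6458
SS = 154.4 units

154.4 units


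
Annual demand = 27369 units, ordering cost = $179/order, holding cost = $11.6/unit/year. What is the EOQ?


Formula: EOQ = sqrt(2 * D * S / H)
Numerator: 2 * 27369 * 179 = 9798102
2DS/H = 9798102 / 11.6 = 844664.0
EOQ = sqrt(844664.0) = 919.1 units

919.1 units


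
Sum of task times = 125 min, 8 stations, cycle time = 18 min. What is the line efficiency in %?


Formula: Efficiency = Sum of Task Times / (N_stations * CT) * 100
Total station capacity = 8 stations * 18 min = 144 min
Efficiency = 125 / 144 * 100 = 86.8%

86.8%


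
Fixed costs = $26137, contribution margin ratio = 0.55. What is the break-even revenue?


Formula: BER = Fixed Costs / Contribution Margin Ratio
BER = $26137 / 0.55
BER = $47521.82 (to the nearest cent)

$47521.82


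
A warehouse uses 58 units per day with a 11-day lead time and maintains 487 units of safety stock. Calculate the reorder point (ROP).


Formula: ROP = (Daily Demand * Lead Time) + Safety Stock
Demand during lead time = 58 * 11 = 638 units
ROP = 638 + 487 = 1125 units

1125 units


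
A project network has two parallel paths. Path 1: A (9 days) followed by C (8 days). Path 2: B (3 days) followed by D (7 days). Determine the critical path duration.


Path 1 = 9 + 8 = 17 days
Path 2 = 3 + 7 = 10 days
Duration = max(17, 10) = 17 days

17 days


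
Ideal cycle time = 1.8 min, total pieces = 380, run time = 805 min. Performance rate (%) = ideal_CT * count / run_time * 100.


Formula: Performance = (Ideal CT * Total Count) / Run Time * 100
Ideal output time = 1.8 * 380 = 684.0 min
Performance = 684.0 / 805 * 100 = 85.0%

85.0%


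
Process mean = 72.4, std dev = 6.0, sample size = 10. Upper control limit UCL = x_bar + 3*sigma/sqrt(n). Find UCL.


UCL = 72.4 + 3 * 6.0 / sqrt(10)

78.09


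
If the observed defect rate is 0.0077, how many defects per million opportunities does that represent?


DPMO = defect_rate * 1000000 = 0.0077 * 1000000

7700


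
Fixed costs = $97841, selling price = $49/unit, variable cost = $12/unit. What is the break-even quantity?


Formula: BEQ = Fixed Costs / (Price - Variable Cost)
Contribution margin = $49 - $12 = $37/unit
BEQ = ceil($97841 / $37/unit) = ceil(2644.35) = 2645 units

2645 units


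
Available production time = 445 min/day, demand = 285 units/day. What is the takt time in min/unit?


Formula: Takt Time = Available Production Time / Customer Demand
Takt = 445 min/day / 285 units/day
Takt = 1.56 min/unit

1.56 min/unit


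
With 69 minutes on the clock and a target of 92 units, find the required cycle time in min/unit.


Formula: CT = Available Time / Number of Units
CT = 69 min / 92 units
CT = 0.75 min/unit

0.75 min/unit


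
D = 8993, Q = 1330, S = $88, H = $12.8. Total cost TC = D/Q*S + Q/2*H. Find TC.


TC = 8993/1330 * 88 + 1330/2 * 12.8

$9107.03


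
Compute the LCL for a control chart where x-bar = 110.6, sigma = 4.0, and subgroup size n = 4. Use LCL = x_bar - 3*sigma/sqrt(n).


LCL = 110.6 - 3 * 4.0 / sqrt(4)

104.6


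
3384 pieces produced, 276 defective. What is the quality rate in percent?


Formula: Quality Rate = Good Pieces / Total Pieces * 100
Good pieces = 3384 - 276 = 3108
QR = 3108 / 3384 * 100 = 91.8%

91.8%


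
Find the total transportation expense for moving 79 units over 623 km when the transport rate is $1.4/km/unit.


TC = dist * cost * units = 623 * 1.4 * 79 = $68903.80

$68903.80


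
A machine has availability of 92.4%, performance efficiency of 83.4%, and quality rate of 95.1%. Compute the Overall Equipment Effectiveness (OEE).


Formula: OEE = Availability * Performance * Quality / 10000
A * P = 92.4% * 83.4% / 100 = 77.06%
OEE = 77.06% * 95.1% / 100 = 73.3%

73.3%


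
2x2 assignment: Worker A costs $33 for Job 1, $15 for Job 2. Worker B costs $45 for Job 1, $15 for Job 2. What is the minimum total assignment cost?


Option 1: A->1 + B->2 = $33 + $15 = $48
Option 2: A->2 + B->1 = $15 + $45 = $60
Min cost = min($48, $60) = $48

$48


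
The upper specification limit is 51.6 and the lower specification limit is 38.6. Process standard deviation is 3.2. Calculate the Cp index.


Cp = (51.6 - 38.6) / (6 * 3.2)

0.68


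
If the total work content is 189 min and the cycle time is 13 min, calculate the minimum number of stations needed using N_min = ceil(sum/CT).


Formula: N_min = ceil(Sum of Task Times / Cycle Time)
N_min = ceil(189 min / 13 min) = ceil(14.5385)
N_min = 15 stations

15


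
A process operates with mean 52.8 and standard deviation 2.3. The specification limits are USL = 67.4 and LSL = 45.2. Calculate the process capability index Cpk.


Cpu = (67.4 - 52.8) / (3 * 2.3) = 2.12
Cpl = (52.8 - 45.2) / (3 * 2.3) = 1.1
Cpk = min(2.12, 1.1) = 1.1

1.1


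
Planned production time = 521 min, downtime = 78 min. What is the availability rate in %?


Formula: Availability = (Planned Time - Downtime) / Planned Time * 100
Uptime = 521 - 78 = 443 min
Availability = 443 / 521 * 100 = 85.0%

85.0%


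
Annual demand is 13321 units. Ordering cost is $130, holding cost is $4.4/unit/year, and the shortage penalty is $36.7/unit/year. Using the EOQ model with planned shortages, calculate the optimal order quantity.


Formula: EOQ* = sqrt(2DS/H) * sqrt((H+P)/P)
Base EOQ = sqrt(2*13321*130/4.4) = 887.21 units
Correction = sqrt((4.4+36.7)/36.7) = 1.05825
EOQ* = 887.21 * 1.05825 = 938.9 units

938.9 units


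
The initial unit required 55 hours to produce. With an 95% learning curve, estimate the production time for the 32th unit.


Formula: T_n = T_1 * (learning_rate)^(log2(n)) where learning_rate = rate/100
Doublings = log2(32) = 5
T_n = 55 * 0.95^5
T_n = 55 * 0.7738 = 42.6 hours

42.6 hours


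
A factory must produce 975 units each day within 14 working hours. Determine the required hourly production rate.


Formula: Production Rate = Daily Demand / Available Hours
Rate = 975 units/day / 14 hours/day
Rate = 69.6 units/hour

69.6 units/hour


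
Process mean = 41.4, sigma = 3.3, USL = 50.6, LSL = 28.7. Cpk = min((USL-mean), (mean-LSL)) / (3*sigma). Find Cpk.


Cpu = (50.6 - 41.4) / (3 * 3.3) = 0.93
Cpl = (41.4 - 28.7) / (3 * 3.3) = 1.28
Cpk = min(0.93, 1.28) = 0.93

0.93


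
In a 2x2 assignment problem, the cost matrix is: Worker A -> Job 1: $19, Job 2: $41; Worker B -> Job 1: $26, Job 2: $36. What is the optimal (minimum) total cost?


Option 1: A->1 + B->2 = $19 + $36 = $55
Option 2: A->2 + B->1 = $41 + $26 = $67
Min cost = min($55, $67) = $55

$55


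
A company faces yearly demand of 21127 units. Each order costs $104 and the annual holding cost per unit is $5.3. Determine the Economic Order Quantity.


Formula: EOQ = sqrt(2 * D * S / H)
Numerator: 2 * 21127 * 104 = 4394416
2DS/H = 4394416 / 5.3 = 829135.1
EOQ = sqrt(829135.1) = 910.6 units

910.6 units


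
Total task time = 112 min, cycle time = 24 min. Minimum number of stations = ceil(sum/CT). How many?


Formula: N_min = ceil(Sum of Task Times / Cycle Time)
N_min = ceil(112 min / 24 min) = ceil(4.6667)
N_min = 5 stations

5


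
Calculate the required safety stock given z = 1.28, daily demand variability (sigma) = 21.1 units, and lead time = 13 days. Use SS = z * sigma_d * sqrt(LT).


Formula: SS = z * sigma_d * sqrt(LT)
sqrt(LT) = sqrt(13) = 3.6056
SS = 1.28 * 21.1 * 3.6056
SS = 97.4 units

97.4 units


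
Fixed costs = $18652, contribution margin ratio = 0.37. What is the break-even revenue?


Formula: BER = Fixed Costs / Contribution Margin Ratio
BER = $18652 / 0.37
BER = $50410.81 (to the nearest cent)

$50410.81


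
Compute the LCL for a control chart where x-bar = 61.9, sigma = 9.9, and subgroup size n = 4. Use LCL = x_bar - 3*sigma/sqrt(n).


LCL = 61.9 - 3 * 9.9 / sqrt(4)

47.05


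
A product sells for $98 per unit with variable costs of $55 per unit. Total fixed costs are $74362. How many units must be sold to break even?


Formula: BEQ = Fixed Costs / (Price - Variable Cost)
Contribution margin = $98 - $55 = $43/unit
BEQ = ceil($74362 / $43/unit) = ceil(1729.35) = 1730 units

1730 units


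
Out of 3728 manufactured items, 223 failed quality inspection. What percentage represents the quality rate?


Formula: Quality Rate = Good Pieces / Total Pieces * 100
Good pieces = 3728 - 223 = 3505
QR = 3505 / 3728 * 100 = 94.0%

94.0%


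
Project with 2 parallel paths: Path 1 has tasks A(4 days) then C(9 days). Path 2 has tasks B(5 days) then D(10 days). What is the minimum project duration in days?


Path 1 = 4 + 9 = 13 days
Path 2 = 5 + 10 = 15 days
Duration = max(13, 15) = 15 days

15 days


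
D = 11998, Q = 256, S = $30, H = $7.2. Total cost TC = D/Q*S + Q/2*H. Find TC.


TC = 11998/256 * 30 + 256/2 * 7.2

$2327.62


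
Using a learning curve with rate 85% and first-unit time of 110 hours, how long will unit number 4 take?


Formula: T_n = T_1 * (learning_rate)^(log2(n)) where learning_rate = rate/100
Doublings = log2(4) = 2
T_n = 110 * 0.85^2
T_n = 110 * 0.7225 = 79.5 hours

79.5 hours


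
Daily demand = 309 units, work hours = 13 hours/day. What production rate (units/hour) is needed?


Formula: Production Rate = Daily Demand / Available Hours
Rate = 309 units/day / 13 hours/day
Rate = 23.8 units/hour

23.8 units/hour


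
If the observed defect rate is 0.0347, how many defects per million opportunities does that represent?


DPMO = defect_rate * 1000000 = 0.0347 * 1000000

34700


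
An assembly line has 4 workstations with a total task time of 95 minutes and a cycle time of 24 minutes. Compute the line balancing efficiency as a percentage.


Formula: Efficiency = Sum of Task Times / (N_stations * CT) * 100
Total station capacity = 4 stations * 24 min = 96 min
Efficiency = 95 / 96 * 100 = 99.0%

99.0%


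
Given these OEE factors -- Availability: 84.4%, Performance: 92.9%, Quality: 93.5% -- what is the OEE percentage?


Formula: OEE = Availability * Performance * Quality / 10000
A * P = 84.4% * 92.9% / 100 = 78.41%
OEE = 78.41% * 93.5% / 100 = 73.3%

73.3%


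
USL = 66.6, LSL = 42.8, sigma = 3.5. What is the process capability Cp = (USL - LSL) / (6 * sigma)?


Cp = (66.6 - 42.8) / (6 * 3.5)

1.13


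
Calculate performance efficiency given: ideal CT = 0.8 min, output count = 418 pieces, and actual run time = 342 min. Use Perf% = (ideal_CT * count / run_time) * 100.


Formula: Performance = (Ideal CT * Total Count) / Run Time * 100
Ideal output time = 0.8 * 418 = 334.4 min
Performance = 334.4 / 342 * 100 = 97.8%

97.8%


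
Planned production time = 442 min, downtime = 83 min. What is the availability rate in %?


Formula: Availability = (Planned Time - Downtime) / Planned Time * 100
Uptime = 442 - 83 = 359 min
Availability = 359 / 442 * 100 = 81.2%

81.2%


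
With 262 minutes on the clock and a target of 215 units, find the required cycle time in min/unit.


Formula: CT = Available Time / Number of Units
CT = 262 min / 215 units
CT = 1.22 min/unit

1.22 min/unit


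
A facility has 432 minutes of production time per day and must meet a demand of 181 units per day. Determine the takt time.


Formula: Takt Time = Available Production Time / Customer Demand
Takt = 432 min/day / 181 units/day
Takt = 2.39 min/unit

2.39 min/unit


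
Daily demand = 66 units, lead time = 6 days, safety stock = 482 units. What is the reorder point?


Formula: ROP = (Daily Demand * Lead Time) + Safety Stock
Demand during lead time = 66 * 6 = 396 units
ROP = 396 + 482 = 878 units

878 units


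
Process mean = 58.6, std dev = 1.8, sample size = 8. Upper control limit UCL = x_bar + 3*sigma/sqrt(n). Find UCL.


UCL = 58.6 + 3 * 1.8 / sqrt(8)

60.51


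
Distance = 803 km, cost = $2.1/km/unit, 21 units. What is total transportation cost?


TC = dist * cost * units = 803 * 2.1 * 21 = $35412.30

$35412.30


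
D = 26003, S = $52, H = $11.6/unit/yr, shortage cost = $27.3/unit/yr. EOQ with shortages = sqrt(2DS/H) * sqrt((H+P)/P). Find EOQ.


Formula: EOQ* = sqrt(2DS/H) * sqrt((H+P)/P)
Base EOQ = sqrt(2*26003*52/11.6) = 482.84 units
Correction = sqrt((11.6+27.3)/27.3) = 1.1937
EOQ* = 482.84 * 1.1937 = 576.4 units

576.4 units


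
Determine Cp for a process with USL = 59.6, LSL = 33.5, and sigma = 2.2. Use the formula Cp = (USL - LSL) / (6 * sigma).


Cp = (59.6 - 33.5) / (6 * 2.2)

1.98


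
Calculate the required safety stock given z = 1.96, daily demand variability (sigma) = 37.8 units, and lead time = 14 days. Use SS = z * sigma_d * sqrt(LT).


Formula: SS = z * sigma_d * sqrt(LT)
sqrt(LT) = sqrt(14) = 3.7417
SS = 1.96 * 37.8 * 3.7417
SS = 277.2 units

277.2 units


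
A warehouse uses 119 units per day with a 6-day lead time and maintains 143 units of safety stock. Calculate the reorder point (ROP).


Formula: ROP = (Daily Demand * Lead Time) + Safety Stock
Demand during lead time = 119 * 6 = 714 units
ROP = 714 + 143 = 857 units

857 units


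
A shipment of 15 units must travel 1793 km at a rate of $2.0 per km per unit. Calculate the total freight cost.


TC = dist * cost * units = 1793 * 2.0 * 15 = $53790.00

$53790.00


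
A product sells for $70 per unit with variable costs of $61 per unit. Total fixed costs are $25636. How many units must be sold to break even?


Formula: BEQ = Fixed Costs / (Price - Variable Cost)
Contribution margin = $70 - $61 = $9/unit
BEQ = ceil($25636 / $9/unit) = ceil(2848.44) = 2849 units

2849 units


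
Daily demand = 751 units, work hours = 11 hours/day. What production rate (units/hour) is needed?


Formula: Production Rate = Daily Demand / Available Hours
Rate = 751 units/day / 11 hours/day
Rate = 68.3 units/hour

68.3 units/hour


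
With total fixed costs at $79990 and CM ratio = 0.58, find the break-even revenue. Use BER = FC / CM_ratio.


Formula: BER = Fixed Costs / Contribution Margin Ratio
BER = $79990 / 0.58
BER = $137913.79 (to the nearest cent)

$137913.79


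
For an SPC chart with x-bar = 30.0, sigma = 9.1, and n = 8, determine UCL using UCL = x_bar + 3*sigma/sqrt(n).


UCL = 30.0 + 3 * 9.1 / sqrt(8)

39.65


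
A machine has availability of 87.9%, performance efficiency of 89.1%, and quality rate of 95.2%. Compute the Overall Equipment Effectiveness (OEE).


Formula: OEE = Availability * Performance * Quality / 10000
A * P = 87.9% * 89.1% / 100 = 78.32%
OEE = 78.32% * 95.2% / 100 = 74.6%

74.6%


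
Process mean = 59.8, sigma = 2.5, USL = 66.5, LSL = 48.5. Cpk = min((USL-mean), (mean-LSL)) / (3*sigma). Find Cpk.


Cpu = (66.5 - 59.8) / (3 * 2.5) = 0.89
Cpl = (59.8 - 48.5) / (3 * 2.5) = 1.51
Cpk = min(0.89, 1.51) = 0.89

0.89


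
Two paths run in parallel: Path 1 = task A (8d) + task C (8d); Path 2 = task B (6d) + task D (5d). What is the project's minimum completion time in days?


Path 1 = 8 + 8 = 16 days
Path 2 = 6 + 5 = 11 days
Duration = max(16, 11) = 16 days

16 days


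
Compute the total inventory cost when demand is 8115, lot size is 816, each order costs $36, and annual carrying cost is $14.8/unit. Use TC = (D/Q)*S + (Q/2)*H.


TC = 8115/816 * 36 + 816/2 * 14.8

$6396.41


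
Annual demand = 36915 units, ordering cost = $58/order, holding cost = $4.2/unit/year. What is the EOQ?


Formula: EOQ = sqrt(2 * D * S / H)
Numerator: 2 * 36915 * 58 = 4282140
2DS/H = 4282140 / 4.2 = 1019557.1
EOQ = sqrt(1019557.1) = 1009.7 units

1009.7 units


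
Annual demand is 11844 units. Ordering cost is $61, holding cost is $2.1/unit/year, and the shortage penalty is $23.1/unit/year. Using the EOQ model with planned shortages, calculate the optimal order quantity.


Formula: EOQ* = sqrt(2DS/H) * sqrt((H+P)/P)
Base EOQ = sqrt(2*11844*61/2.1) = 829.51 units
Correction = sqrt((2.1+23.1)/23.1) = 1.04447
EOQ* = 829.51 * 1.04447 = 866.4 units

866.4 units


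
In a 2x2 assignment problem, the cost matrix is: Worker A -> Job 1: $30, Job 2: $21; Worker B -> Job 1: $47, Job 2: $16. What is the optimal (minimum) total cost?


Option 1: A->1 + B->2 = $30 + $16 = $46
Option 2: A->2 + B->1 = $21 + $47 = $68
Min cost = min($46, $68) = $46

$46


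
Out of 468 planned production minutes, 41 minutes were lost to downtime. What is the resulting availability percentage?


Formula: Availability = (Planned Time - Downtime) / Planned Time * 100
Uptime = 468 - 41 = 427 min
Availability = 427 / 468 * 100 = 91.2%

91.2%


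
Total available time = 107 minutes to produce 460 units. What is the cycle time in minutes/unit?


Formula: CT = Available Time / Number of Units
CT = 107 min / 460 units
CT = 0.23 min/unit

0.23 min/unit


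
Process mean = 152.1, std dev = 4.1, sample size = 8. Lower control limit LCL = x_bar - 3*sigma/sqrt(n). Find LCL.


LCL = 152.1 - 3 * 4.1 / sqrt(8)

147.75


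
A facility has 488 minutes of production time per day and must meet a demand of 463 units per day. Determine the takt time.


Formula: Takt Time = Available Production Time / Customer Demand
Takt = 488 min/day / 463 units/day
Takt = 1.05 min/unit

1.05 min/unit


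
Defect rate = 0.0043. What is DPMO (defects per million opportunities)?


DPMO = defect_rate * 1000000 = 0.0043 * 1000000

4300


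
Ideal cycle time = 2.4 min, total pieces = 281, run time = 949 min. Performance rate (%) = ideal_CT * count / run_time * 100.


Formula: Performance = (Ideal CT * Total Count) / Run Time * 100
Ideal output time = 2.4 * 281 = 674.4 min
Performance = 674.4 / 949 * 100 = 71.1%

71.1%


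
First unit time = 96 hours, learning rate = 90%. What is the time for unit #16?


Formula: T_n = T_1 * (learning_rate)^(log2(n)) where learning_rate = rate/100
Doublings = log2(16) = 4
T_n = 96 * 0.9^4
T_n = 96 * 0.6561 = 63.0 hours

63.0 hours


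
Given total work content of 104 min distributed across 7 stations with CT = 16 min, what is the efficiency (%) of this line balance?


Formula: Efficiency = Sum of Task Times / (N_stations * CT) * 100
Total station capacity = 7 stations * 16 min = 112 min
Efficiency = 104 / 112 * 100 = 92.9%

92.9%


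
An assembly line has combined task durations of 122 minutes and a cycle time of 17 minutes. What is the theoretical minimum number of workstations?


Formula: N_min = ceil(Sum of Task Times / Cycle Time)
N_min = ceil(122 min / 17 min) = ceil(7.1765)
N_min = 8 stations

8


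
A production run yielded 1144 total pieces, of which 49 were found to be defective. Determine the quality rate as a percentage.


Formula: Quality Rate = Good Pieces / Total Pieces * 100
Good pieces = 1144 - 49 = 1095
QR = 1095 / 1144 * 100 = 95.7%

95.7%


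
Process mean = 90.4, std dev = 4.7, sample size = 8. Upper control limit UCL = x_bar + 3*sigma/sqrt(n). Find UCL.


UCL = 90.4 + 3 * 4.7 / sqrt(8)

95.39


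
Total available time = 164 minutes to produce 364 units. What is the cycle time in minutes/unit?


Formula: CT = Available Time / Number of Units
CT = 164 min / 364 units
CT = 0.45 min/unit

0.45 min/unit


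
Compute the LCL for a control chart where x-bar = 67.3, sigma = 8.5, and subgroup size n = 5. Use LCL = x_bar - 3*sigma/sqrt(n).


LCL = 67.3 - 3 * 8.5 / sqrt(5)

55.9


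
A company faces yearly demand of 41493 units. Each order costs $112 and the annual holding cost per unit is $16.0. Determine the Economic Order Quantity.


Formula: EOQ = sqrt(2 * D * S / H)
Numerator: 2 * 41493 * 112 = 9294432
2DS/H = 9294432 / 16.0 = 580902.0
EOQ = sqrt(580902.0) = 762.2 units

762.2 units


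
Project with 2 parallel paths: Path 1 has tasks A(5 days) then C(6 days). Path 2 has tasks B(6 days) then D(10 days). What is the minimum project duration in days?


Path 1 = 5 + 6 = 11 days
Path 2 = 6 + 10 = 16 days
Duration = max(11, 16) = 16 days

16 days


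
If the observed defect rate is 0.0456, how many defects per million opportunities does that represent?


DPMO = defect_rate * 1000000 = 0.0456 * 1000000

45600


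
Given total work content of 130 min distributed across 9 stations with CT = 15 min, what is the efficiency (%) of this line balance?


Formula: Efficiency = Sum of Task Times / (N_stations * CT) * 100
Total station capacity = 9 stations * 15 min = 135 min
Efficiency = 130 / 135 * 100 = 96.3%

96.3%


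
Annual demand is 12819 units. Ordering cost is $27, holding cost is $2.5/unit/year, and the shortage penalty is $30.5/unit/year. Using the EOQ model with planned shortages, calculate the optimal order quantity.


Formula: EOQ* = sqrt(2DS/H) * sqrt((H+P)/P)
Base EOQ = sqrt(2*12819*27/2.5) = 526.2 units
Correction = sqrt((2.5+30.5)/30.5) = 1.04018
EOQ* = 526.2 * 1.04018 = 547.3 units

547.3 units


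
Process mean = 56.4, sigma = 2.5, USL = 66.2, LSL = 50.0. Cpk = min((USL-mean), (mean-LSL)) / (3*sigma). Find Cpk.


Cpu = (66.2 - 56.4) / (3 * 2.5) = 1.31
Cpl = (56.4 - 50.0) / (3 * 2.5) = 0.85
Cpk = min(1.31, 0.85) = 0.85

0.85


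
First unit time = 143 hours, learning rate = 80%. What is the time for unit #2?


Formula: T_n = T_1 * (learning_rate)^(log2(n)) where learning_rate = rate/100
Doublings = log2(2) = 1
T_n = 143 * 0.8^1
T_n = 143 * 0.8 = 114.4 hours

114.4 hours


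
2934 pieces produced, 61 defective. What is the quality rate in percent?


Formula: Quality Rate = Good Pieces / Total Pieces * 100
Good pieces = 2934 - 61 = 2873
QR = 2873 / 2934 * 100 = 97.9%

97.9%


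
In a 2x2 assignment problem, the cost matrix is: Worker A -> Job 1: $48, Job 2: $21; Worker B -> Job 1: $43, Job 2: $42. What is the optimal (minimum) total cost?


Option 1: A->1 + B->2 = $48 + $42 = $90
Option 2: A->2 + B->1 = $21 + $43 = $64
Min cost = min($90, $64) = $64

$64


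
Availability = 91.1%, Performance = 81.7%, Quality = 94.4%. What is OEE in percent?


Formula: OEE = Availability * Performance * Quality / 10000
A * P = 91.1% * 81.7% / 100 = 74.43%
OEE = 74.43% * 94.4% / 100 = 70.3%

70.3%


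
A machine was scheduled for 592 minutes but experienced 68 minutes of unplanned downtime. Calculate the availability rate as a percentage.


Formula: Availability = (Planned Time - Downtime) / Planned Time * 100
Uptime = 592 - 68 = 524 min
Availability = 524 / 592 * 100 = 88.5%

88.5%


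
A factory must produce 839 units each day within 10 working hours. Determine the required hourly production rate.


Formula: Production Rate = Daily Demand / Available Hours
Rate = 839 units/day / 10 hours/day
Rate = 83.9 units/hour

83.9 units/hour


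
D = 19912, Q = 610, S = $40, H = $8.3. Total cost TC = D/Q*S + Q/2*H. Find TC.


TC = 19912/610 * 40 + 610/2 * 8.3

$3837.20


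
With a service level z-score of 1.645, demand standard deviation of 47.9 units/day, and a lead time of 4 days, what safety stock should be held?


Formula: SS = z * sigma_d * sqrt(LT)
sqrt(LT) = sqrt(4) = 2.0
SS = 1.645 * 47.9 * 2.0
SS = 157.6 units

157.6 units


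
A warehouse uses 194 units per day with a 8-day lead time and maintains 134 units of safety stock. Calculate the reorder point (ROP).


Formula: ROP = (Daily Demand * Lead Time) + Safety Stock
Demand during lead time = 194 * 8 = 1552 units
ROP = 1552 + 134 = 1686 units

1686 units


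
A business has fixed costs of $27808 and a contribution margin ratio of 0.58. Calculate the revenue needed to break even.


Formula: BER = Fixed Costs / Contribution Margin Ratio
BER = $27808 / 0.58
BER = $47944.83 (to the nearest cent)

$47944.83


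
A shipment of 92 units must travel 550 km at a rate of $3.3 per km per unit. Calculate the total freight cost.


TC = dist * cost * units = 550 * 3.3 * 92 = $166980.00

$166980.00


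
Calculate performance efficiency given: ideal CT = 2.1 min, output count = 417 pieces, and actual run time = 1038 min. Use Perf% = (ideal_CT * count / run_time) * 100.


Formula: Performance = (Ideal CT * Total Count) / Run Time * 100
Ideal output time = 2.1 * 417 = 875.7 min
Performance = 875.7 / 1038 * 100 = 84.4%

84.4%


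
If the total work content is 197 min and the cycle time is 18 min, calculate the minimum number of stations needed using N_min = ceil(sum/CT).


Formula: N_min = ceil(Sum of Task Times / Cycle Time)
N_min = ceil(197 min / 18 min) = ceil(10.9444)
N_min = 11 stations

11


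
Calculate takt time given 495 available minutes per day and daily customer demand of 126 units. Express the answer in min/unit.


Formula: Takt Time = Available Production Time / Customer Demand
Takt = 495 min/day / 126 units/day
Takt = 3.93 min/unit

3.93 min/unit


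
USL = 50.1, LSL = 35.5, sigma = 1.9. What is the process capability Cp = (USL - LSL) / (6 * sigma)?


Cp = (50.1 - 35.5) / (6 * 1.9)

1.28


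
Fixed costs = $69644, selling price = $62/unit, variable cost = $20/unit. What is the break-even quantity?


Formula: BEQ = Fixed Costs / (Price - Variable Cost)
Contribution margin = $62 - $20 = $42/unit
BEQ = ceil($69644 / $42/unit) = ceil(1658.19) = 1659 units

1659 units


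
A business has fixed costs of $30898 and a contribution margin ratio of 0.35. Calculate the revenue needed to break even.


Formula: BER = Fixed Costs / Contribution Margin Ratio
BER = $30898 / 0.35
BER = $88280.00 (to the nearest cent)

$88280.00


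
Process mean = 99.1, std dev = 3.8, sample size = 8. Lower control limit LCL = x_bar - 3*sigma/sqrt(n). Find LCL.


LCL = 99.1 - 3 * 3.8 / sqrt(8)

95.07


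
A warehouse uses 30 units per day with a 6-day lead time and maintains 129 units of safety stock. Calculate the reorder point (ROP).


Formula: ROP = (Daily Demand * Lead Time) + Safety Stock
Demand during lead time = 30 * 6 = 180 units
ROP = 180 + 129 = 309 units

309 units


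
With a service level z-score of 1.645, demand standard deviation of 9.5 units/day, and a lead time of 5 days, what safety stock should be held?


Formula: SS = z * sigma_d * sqrt(LT)
sqrt(LT) = sqrt(5) = 2.2361
SS = 1.645 * 9.5 * 2.2361
SS = 34.9 units

34.9 units


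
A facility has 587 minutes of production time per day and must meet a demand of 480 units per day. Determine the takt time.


Formula: Takt Time = Available Production Time / Customer Demand
Takt = 587 min/day / 480 units/day
Takt = 1.22 min/unit

1.22 min/unit


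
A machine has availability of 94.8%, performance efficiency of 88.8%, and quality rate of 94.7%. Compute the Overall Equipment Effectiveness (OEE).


Formula: OEE = Availability * Performance * Quality / 10000
A * P = 94.8% * 88.8% / 100 = 84.18%
OEE = 84.18% * 94.7% / 100 = 79.7%

79.7%


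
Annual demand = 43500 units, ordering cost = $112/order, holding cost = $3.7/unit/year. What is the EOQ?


Formula: EOQ = sqrt(2 * D * S / H)
Numerator: 2 * 43500 * 112 = 9744000
2DS/H = 9744000 / 3.7 = 2633513.5
EOQ = sqrt(2633513.5) = 1622.8 units

1622.8 units


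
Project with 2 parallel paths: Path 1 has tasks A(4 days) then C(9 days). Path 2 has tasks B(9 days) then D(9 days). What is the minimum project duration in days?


Path 1 = 4 + 9 = 13 days
Path 2 = 9 + 9 = 18 days
Duration = max(13, 18) = 18 days

18 days


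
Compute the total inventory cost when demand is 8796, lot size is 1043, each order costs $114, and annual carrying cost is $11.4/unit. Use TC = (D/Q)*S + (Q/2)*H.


TC = 8796/1043 * 114 + 1043/2 * 11.4

$6906.50


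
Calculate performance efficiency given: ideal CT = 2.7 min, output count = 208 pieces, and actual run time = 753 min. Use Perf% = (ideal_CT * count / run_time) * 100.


Formula: Performance = (Ideal CT * Total Count) / Run Time * 100
Ideal output time = 2.7 * 208 = 561.6 min
Performance = 561.6 / 753 * 100 = 74.6%

74.6%


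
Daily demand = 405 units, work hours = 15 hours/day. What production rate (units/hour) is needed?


Formula: Production Rate = Daily Demand / Available Hours
Rate = 405 units/day / 15 hours/day
Rate = 27.0 units/hour

27.0 units/hour


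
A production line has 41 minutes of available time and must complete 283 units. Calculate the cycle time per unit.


Formula: CT = Available Time / Number of Units
CT = 41 min / 283 units
CT = 0.14 min/unit

0.14 min/unit


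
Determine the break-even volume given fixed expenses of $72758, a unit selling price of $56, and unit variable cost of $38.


Formula: BEQ = Fixed Costs / (Price - Variable Cost)
Contribution margin = $56 - $38 = $18/unit
BEQ = ceil($72758 / $18/unit) = ceil(4042.11) = 4043 units

4043 units


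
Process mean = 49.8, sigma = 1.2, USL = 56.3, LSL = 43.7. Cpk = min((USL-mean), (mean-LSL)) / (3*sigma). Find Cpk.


Cpu = (56.3 - 49.8) / (3 * 1.2) = 1.81
Cpl = (49.8 - 43.7) / (3 * 1.2) = 1.69
Cpk = min(1.81, 1.69) = 1.69

1.69


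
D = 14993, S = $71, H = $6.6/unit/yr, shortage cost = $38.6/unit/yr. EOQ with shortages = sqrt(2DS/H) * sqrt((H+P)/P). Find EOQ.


Formula: EOQ* = sqrt(2DS/H) * sqrt((H+P)/P)
Base EOQ = sqrt(2*14993*71/6.6) = 567.96 units
Correction = sqrt((6.6+38.6)/38.6) = 1.08212
EOQ* = 567.96 * 1.08212 = 614.6 units

614.6 units


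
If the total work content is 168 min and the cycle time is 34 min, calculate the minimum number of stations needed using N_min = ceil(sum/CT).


Formula: N_min = ceil(Sum of Task Times / Cycle Time)
N_min = ceil(168 min / 34 min) = ceil(4.9412)
N_min = 5 stations

5


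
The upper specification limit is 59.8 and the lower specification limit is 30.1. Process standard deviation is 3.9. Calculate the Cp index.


Cp = (59.8 - 30.1) / (6 * 3.9)

1.27


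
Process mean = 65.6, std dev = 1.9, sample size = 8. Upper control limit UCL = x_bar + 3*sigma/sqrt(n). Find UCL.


UCL = 65.6 + 3 * 1.9 / sqrt(8)

67.62


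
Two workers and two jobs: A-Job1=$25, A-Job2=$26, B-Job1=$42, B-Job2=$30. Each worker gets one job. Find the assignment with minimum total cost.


Option 1: A->1 + B->2 = $25 + $30 = $55
Option 2: A->2 + B->1 = $26 + $42 = $68
Min cost = min($55, $68) = $55

$55


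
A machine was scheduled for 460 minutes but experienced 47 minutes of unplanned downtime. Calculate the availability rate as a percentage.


Formula: Availability = (Planned Time - Downtime) / Planned Time * 100
Uptime = 460 - 47 = 413 min
Availability = 413 / 460 * 100 = 89.8%

89.8%


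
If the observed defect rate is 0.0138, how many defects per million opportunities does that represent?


DPMO = defect_rate * 1000000 = 0.0138 * 1000000

13800


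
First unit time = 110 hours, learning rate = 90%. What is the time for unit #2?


Formula: T_n = T_1 * (learning_rate)^(log2(n)) where learning_rate = rate/100
Doublings = log2(2) = 1
T_n = 110 * 0.9^1
T_n = 110 * 0.9 = 99.0 hours

99.0 hours


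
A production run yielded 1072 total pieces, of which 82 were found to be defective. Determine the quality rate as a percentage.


Formula: Quality Rate = Good Pieces / Total Pieces * 100
Good pieces = 1072 - 82 = 990
QR = 990 / 1072 * 100 = 92.4%

92.4%


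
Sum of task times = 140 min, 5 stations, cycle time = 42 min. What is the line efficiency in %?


Formula: Efficiency = Sum of Task Times / (N_stations * CT) * 100
Total station capacity = 5 stations * 42 min = 210 min
Efficiency = 140 / 210 * 100 = 66.7%

66.7%


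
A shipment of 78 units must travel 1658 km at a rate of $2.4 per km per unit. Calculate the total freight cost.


TC = dist * cost * units = 1658 * 2.4 * 78 = $310377.60

$310377.60


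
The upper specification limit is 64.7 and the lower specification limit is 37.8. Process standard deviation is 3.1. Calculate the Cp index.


Cp = (64.7 - 37.8) / (6 * 3.1)

1.45


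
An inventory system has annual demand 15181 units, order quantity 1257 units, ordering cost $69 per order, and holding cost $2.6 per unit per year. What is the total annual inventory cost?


TC = 15181/1257 * 69 + 1257/2 * 2.6

$2467.42


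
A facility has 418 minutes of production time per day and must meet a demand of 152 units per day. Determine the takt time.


Formula: Takt Time = Available Production Time / Customer Demand
Takt = 418 min/day / 152 units/day
Takt = 2.75 min/unit

2.75 min/unit


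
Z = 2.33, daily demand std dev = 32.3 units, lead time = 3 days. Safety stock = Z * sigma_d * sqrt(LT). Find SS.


Formula: SS = z * sigma_d * sqrt(LT)
sqrt(LT) = sqrt(3) = 1.7321
SS = 2.33 * 32.3 * 1.7321
SS = 130.4 units

130.4 units


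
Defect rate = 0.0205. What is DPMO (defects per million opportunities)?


DPMO = defect_rate * 1000000 = 0.0205 * 1000000

20500


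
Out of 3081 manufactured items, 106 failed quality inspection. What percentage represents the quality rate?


Formula: Quality Rate = Good Pieces / Total Pieces * 100
Good pieces = 3081 - 106 = 2975
QR = 2975 / 3081 * 100 = 96.6%

96.6%


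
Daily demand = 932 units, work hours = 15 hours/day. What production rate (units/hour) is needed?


Formula: Production Rate = Daily Demand / Available Hours
Rate = 932 units/day / 15 hours/day
Rate = 62.1 units/hour

62.1 units/hour


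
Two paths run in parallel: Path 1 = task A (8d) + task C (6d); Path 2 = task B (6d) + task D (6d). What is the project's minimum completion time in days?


Path 1 = 8 + 6 = 14 days
Path 2 = 6 + 6 = 12 days
Duration = max(14, 12) = 14 days

14 days


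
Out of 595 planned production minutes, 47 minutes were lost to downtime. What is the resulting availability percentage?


Formula: Availability = (Planned Time - Downtime) / Planned Time * 100
Uptime = 595 - 47 = 548 min
Availability = 548 / 595 * 100 = 92.1%

92.1%


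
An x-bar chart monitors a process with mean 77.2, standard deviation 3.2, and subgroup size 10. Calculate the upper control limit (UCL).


UCL = 77.2 + 3 * 3.2 / sqrt(10)

80.24


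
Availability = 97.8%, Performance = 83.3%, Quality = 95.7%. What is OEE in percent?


Formula: OEE = Availability * Performance * Quality / 10000
A * P = 97.8% * 83.3% / 100 = 81.47%
OEE = 81.47% * 95.7% / 100 = 78.0%

78.0%


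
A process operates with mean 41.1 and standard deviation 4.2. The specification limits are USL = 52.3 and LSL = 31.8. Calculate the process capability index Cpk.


Cpu = (52.3 - 41.1) / (3 * 4.2) = 0.89
Cpl = (41.1 - 31.8) / (3 * 4.2) = 0.74
Cpk = min(0.89, 0.74) = 0.74

0.74


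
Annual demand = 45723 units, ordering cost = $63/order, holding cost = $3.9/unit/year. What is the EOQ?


Formula: EOQ = sqrt(2 * D * S / H)
Numerator: 2 * 45723 * 63 = 5761098
2DS/H = 5761098 / 3.9 = 1477204.6
EOQ = sqrt(1477204.6) = 1215.4 units

1215.4 units


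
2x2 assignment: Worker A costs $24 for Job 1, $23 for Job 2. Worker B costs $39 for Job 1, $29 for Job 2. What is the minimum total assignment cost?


Option 1: A->1 + B->2 = $24 + $29 = $53
Option 2: A->2 + B->1 = $23 + $39 = $62
Min cost = min($53, $62) = $53

$53


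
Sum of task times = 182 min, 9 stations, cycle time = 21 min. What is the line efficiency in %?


Formula: Efficiency = Sum of Task Times / (N_stations * CT) * 100
Total station capacity = 9 stations * 21 min = 189 min
Efficiency = 182 / 189 * 100 = 96.3%

96.3%


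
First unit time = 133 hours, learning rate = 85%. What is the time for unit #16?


Formula: T_n = T_1 * (learning_rate)^(log2(n)) where learning_rate = rate/100
Doublings = log2(16) = 4
T_n = 133 * 0.85^4
T_n = 133 * 0.522 = 69.4 hours

69.4 hours


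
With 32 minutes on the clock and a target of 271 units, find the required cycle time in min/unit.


Formula: CT = Available Time / Number of Units
CT = 32 min / 271 units
CT = 0.12 min/unit

0.12 min/unit
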